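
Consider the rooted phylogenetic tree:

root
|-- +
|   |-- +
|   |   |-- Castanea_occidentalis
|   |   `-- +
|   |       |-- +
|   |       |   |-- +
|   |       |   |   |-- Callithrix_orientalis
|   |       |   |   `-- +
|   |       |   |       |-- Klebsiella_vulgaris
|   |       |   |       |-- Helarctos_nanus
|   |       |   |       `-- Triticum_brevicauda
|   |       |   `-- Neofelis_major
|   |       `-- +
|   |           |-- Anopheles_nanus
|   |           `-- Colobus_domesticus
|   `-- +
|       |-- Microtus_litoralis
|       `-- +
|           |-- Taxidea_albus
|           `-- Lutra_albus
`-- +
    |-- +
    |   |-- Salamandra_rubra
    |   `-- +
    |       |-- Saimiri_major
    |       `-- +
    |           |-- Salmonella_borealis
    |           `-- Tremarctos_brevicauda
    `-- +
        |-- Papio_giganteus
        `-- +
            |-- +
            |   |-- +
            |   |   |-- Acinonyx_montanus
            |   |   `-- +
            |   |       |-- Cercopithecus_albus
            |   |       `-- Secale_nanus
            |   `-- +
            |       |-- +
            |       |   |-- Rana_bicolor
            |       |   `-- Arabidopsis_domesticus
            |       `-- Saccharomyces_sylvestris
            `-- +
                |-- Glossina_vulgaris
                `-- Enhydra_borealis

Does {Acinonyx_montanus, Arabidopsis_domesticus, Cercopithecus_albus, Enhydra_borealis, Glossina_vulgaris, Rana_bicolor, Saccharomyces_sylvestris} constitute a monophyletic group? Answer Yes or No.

The MRCA of the listed taxa subtends (((Acinonyx_montanus,(Cercopithecus_albus,Secale_nanus)),((Rana_bicolor,Arabidopsis_domesticus),Saccharomyces_sylvestris)),(Glossina_vulgaris,Enhydra_borealis)).
That clade also contains Secale_nanus, which is not in the proposed group, so the group is not monophyletic.

No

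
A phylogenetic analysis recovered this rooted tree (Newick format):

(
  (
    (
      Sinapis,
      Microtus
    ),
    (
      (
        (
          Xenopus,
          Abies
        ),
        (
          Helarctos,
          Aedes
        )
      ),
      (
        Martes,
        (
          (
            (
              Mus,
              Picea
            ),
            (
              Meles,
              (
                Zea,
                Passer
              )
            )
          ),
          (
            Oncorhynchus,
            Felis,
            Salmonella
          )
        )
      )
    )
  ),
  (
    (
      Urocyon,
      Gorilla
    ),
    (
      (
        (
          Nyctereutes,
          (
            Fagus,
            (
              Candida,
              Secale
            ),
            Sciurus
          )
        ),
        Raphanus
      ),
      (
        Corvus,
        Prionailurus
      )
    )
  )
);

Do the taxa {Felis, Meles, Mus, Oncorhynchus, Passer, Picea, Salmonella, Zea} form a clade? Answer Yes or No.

Yes

The most recent common ancestor of these taxa subtends (((Mus,Picea),(Meles,(Zea,Passer))),(Oncorhynchus,Felis,Salmonella)).
That clade has exactly 8 tips — every listed taxon and nothing else — so the group is monophyletic.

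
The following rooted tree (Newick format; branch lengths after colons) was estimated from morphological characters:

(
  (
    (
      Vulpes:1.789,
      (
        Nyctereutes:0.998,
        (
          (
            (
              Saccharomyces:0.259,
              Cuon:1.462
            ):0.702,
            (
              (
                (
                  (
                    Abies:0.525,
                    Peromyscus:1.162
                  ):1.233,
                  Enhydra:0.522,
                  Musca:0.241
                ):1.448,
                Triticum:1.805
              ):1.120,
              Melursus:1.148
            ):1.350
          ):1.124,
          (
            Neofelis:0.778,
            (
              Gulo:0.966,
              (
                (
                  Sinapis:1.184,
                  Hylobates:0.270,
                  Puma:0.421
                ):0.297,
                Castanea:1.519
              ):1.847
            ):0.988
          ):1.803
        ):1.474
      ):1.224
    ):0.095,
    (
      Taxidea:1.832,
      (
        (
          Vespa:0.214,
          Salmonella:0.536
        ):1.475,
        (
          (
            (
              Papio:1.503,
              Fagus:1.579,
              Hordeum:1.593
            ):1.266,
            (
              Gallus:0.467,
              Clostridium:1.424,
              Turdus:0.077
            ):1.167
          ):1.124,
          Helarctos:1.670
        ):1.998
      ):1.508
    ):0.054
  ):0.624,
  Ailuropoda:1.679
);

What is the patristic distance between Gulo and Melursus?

The path runs Gulo → … → MRCA → … → Melursus; the MRCA is the node subtending (((Saccharomyces,Cuon),((((Abies,Peromyscus),Enhydra,Musca),Triticum),Melursus)),(Neofelis,(Gulo,((Sinapis,Hylobates,Puma),Castanea)))).
Branch lengths along that path: 0.966 + 0.988 + 1.803 + 1.124 + 1.350 + 1.148 = 7.379.

7.379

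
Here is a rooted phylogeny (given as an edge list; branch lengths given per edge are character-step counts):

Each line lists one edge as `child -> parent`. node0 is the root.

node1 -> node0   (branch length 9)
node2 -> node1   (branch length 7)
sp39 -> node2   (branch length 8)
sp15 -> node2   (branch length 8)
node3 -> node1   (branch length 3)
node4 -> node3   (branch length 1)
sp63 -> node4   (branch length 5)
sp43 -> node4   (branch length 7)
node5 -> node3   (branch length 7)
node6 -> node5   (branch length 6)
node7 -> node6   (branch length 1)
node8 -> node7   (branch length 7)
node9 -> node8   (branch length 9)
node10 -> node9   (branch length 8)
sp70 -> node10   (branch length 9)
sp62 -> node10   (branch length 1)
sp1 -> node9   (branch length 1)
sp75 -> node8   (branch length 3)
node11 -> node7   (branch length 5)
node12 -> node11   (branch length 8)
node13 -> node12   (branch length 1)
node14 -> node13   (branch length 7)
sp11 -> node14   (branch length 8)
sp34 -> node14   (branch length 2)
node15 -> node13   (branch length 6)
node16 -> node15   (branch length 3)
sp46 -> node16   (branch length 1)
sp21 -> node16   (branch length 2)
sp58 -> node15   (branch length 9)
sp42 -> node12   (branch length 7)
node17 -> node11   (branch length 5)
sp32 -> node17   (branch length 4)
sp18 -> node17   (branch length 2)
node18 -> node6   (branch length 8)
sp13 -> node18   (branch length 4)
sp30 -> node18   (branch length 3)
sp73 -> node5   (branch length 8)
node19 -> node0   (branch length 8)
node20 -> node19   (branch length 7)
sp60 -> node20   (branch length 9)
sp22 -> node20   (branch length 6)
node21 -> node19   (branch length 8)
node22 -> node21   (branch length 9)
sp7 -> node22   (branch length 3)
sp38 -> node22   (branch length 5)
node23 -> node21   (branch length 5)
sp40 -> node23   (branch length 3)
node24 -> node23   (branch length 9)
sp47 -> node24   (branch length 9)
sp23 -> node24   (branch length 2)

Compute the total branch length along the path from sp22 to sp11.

The path runs sp22 → … → MRCA → … → sp11; the MRCA is the root of the tree.
Branch lengths along that path: 6 + 7 + 8 + 9 + 3 + 7 + 6 + 1 + 5 + 8 + 1 + 7 + 8 = 76.

76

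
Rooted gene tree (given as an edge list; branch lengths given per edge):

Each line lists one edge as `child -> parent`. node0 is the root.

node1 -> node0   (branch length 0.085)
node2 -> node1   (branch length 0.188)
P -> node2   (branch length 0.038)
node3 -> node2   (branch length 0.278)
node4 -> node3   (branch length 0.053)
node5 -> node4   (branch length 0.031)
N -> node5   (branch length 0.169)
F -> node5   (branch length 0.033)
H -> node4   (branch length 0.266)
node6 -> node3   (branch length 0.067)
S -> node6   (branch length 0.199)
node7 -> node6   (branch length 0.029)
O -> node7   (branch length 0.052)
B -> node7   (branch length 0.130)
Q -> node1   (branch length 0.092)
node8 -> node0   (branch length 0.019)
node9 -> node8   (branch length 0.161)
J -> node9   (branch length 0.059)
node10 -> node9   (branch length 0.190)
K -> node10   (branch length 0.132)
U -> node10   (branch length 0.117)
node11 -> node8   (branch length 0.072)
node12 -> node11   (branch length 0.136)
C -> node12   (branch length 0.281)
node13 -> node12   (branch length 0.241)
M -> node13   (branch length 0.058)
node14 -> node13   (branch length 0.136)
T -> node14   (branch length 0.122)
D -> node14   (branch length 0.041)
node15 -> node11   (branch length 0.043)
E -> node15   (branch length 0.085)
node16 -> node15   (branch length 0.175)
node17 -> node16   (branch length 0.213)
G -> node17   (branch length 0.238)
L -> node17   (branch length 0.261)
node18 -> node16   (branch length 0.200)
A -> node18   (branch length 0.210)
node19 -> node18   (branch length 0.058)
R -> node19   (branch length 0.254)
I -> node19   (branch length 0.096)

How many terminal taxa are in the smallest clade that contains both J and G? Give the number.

13

The MRCA of J and G is the node subtending ((J,(K,U)),((C,(M,(T,D))),(E,((G,L),(A,(R,I)))))).
That clade contains 13 terminal taxa: A, C, D, E, G, I, J, K, L, M, R, T, U.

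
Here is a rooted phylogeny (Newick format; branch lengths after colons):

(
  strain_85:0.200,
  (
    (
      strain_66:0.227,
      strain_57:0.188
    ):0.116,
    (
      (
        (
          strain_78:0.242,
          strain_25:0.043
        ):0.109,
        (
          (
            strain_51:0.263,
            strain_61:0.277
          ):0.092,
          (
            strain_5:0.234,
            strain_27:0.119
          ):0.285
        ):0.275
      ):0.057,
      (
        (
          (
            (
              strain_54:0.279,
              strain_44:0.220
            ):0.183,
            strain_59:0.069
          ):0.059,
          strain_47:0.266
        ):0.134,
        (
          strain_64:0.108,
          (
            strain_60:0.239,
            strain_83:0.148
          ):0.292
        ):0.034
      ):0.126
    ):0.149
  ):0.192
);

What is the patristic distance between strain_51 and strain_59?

1.075

The path runs strain_51 → … → MRCA → … → strain_59; the MRCA is the node subtending (((strain_78,strain_25),((strain_51,strain_61),(strain_5,strain_27))),((((strain_54,strain_44),strain_59),strain_47),(strain_64,(strain_60,strain_83)))).
Branch lengths along that path: 0.263 + 0.092 + 0.275 + 0.057 + 0.126 + 0.134 + 0.059 + 0.069 = 1.075.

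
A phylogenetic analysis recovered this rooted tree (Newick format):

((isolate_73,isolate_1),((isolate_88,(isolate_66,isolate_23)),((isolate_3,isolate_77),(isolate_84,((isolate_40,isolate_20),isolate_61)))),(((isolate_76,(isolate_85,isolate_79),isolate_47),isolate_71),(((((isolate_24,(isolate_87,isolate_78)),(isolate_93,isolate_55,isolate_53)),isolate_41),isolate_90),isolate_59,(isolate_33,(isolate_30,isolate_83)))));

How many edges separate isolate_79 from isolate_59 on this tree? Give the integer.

6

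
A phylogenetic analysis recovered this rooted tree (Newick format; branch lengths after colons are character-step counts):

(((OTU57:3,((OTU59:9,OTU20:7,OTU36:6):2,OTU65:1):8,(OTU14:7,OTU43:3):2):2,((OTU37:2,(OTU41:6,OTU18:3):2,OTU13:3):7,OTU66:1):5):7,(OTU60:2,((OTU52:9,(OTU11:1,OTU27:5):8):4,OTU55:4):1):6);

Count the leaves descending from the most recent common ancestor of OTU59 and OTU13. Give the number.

12

The MRCA of OTU59 and OTU13 is the node subtending ((OTU57,((OTU59,OTU20,OTU36),OTU65),(OTU14,OTU43)),((OTU37,(OTU41,OTU18),OTU13),OTU66)).
That clade contains 12 terminal taxa: OTU13, OTU14, OTU18, OTU20, OTU36, OTU37, OTU41, OTU43, OTU57, OTU59, OTU65, OTU66.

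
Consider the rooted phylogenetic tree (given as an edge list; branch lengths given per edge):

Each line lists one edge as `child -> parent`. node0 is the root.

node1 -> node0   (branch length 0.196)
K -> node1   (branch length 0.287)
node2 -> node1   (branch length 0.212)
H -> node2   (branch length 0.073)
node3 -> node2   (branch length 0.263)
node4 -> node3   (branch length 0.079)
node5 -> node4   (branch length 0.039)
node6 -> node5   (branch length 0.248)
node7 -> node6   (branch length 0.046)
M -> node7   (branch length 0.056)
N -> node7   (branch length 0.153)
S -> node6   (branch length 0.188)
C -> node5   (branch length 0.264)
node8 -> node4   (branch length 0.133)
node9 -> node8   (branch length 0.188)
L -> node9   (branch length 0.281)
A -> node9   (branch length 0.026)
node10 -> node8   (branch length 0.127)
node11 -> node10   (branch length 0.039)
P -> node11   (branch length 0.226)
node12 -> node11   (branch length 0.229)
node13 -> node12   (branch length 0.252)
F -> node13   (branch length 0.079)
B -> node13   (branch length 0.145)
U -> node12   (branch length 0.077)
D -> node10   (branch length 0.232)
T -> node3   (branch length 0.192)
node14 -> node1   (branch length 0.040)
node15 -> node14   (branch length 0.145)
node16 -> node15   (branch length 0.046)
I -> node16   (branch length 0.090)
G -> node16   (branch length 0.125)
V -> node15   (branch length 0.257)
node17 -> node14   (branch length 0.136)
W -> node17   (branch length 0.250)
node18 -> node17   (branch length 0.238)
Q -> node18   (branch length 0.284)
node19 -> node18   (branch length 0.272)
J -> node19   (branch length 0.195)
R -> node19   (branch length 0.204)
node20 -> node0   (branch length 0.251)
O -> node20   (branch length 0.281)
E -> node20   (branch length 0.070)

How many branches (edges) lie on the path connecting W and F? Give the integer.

The MRCA of W and F is the node subtending (K,(H,(((((M,N),S),C),((L,A),((P,((F,B),U)),D))),T)),(((I,G),V),(W,(Q,(J,R))))).
From W up to that node: 3 branches. From F up to the same node: 9 branches. Total: 3 + 9 = 12.

12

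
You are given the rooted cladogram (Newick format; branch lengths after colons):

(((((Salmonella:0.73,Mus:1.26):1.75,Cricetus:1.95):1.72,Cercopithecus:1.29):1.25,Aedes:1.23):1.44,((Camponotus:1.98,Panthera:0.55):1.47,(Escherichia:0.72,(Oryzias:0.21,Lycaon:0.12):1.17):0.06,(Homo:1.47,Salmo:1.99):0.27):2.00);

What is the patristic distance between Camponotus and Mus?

The path runs Camponotus → … → MRCA → … → Mus; the MRCA is the root of the tree.
Branch lengths along that path: 1.98 + 1.47 + 2.00 + 1.44 + 1.25 + 1.72 + 1.75 + 1.26 = 12.87.

12.87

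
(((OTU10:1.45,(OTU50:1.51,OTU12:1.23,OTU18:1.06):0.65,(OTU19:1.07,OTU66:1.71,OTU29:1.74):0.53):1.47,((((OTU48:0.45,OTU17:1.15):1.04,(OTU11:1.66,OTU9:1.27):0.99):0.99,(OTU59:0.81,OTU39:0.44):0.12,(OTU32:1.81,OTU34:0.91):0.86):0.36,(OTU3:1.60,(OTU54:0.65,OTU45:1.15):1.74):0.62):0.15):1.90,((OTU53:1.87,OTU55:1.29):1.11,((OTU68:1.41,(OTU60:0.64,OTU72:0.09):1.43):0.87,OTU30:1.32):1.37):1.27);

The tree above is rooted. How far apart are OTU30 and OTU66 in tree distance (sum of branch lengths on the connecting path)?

9.57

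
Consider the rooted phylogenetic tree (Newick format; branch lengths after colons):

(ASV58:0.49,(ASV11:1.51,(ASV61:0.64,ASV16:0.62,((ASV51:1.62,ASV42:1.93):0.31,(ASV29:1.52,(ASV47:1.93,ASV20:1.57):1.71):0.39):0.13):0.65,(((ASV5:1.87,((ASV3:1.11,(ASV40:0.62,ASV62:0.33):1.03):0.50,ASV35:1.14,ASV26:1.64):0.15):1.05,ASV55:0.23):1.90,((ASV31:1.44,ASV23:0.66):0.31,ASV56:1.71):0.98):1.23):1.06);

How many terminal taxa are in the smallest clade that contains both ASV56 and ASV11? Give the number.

18

The MRCA of ASV56 and ASV11 is the node subtending (ASV11,(ASV61,ASV16,((ASV51,ASV42),(ASV29,(ASV47,ASV20)))),(((ASV5,((ASV3,(ASV40,ASV62)),ASV35,ASV26)),ASV55),((ASV31,ASV23),ASV56))).
That clade contains 18 terminal taxa: ASV11, ASV16, ASV20, ASV23, ASV26, ASV29, ASV3, ASV31, ASV35, ASV40, ASV42, ASV47, ASV5, ASV51, ASV55, ASV56, ASV61, ASV62.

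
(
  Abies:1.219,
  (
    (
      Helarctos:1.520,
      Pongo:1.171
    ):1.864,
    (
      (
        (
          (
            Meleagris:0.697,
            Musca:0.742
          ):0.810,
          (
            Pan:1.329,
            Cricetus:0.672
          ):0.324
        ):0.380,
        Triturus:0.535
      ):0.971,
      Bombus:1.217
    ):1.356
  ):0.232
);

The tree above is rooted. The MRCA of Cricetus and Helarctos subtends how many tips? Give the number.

8

The MRCA of Cricetus and Helarctos is the node subtending ((Helarctos,Pongo),((((Meleagris,Musca),(Pan,Cricetus)),Triturus),Bombus)).
That clade contains 8 terminal taxa: Bombus, Cricetus, Helarctos, Meleagris, Musca, Pan, Pongo, Triturus.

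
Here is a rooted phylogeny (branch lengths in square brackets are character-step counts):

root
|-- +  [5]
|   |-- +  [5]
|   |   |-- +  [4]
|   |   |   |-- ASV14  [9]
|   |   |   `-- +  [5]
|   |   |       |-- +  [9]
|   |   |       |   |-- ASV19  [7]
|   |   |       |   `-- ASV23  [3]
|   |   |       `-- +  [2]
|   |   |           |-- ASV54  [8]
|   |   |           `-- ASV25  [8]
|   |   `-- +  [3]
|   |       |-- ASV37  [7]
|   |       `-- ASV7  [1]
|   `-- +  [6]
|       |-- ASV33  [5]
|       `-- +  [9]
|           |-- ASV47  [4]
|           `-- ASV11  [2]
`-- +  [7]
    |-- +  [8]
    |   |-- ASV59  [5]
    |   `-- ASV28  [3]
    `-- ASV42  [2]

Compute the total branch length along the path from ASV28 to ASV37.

38

The path runs ASV28 → … → MRCA → … → ASV37; the MRCA is the root of the tree.
Branch lengths along that path: 3 + 8 + 7 + 5 + 5 + 3 + 7 = 38.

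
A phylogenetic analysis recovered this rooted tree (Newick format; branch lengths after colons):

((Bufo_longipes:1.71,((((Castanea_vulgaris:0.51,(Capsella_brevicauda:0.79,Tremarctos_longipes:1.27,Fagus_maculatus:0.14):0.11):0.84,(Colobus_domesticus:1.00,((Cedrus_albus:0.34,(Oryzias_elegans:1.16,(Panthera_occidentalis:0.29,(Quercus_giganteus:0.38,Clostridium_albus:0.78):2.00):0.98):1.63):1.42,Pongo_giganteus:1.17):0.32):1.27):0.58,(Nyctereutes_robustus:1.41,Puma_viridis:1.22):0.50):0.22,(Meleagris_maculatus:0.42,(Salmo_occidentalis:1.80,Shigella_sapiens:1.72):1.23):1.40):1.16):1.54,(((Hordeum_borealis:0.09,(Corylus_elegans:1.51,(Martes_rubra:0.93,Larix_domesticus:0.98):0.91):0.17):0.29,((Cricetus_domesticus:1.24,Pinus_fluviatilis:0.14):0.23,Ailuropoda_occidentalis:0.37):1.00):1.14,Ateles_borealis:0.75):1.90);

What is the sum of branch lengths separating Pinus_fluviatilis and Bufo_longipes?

The path runs Pinus_fluviatilis → … → MRCA → … → Bufo_longipes; the MRCA is the root of the tree.
Branch lengths along that path: 0.14 + 0.23 + 1.00 + 1.14 + 1.90 + 1.54 + 1.71 = 7.66.

7.66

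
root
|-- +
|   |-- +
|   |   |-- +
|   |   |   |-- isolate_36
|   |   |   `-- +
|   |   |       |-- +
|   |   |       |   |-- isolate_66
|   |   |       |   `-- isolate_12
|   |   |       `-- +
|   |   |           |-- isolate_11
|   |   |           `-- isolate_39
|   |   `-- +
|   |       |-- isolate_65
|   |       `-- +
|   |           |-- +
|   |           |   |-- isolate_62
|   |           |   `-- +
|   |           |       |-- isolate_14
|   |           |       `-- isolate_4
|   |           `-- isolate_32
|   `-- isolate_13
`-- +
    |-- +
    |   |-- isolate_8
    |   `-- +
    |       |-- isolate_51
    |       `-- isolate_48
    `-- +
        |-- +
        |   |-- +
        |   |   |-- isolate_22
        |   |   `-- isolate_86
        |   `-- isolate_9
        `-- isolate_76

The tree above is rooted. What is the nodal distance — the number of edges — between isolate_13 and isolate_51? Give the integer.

6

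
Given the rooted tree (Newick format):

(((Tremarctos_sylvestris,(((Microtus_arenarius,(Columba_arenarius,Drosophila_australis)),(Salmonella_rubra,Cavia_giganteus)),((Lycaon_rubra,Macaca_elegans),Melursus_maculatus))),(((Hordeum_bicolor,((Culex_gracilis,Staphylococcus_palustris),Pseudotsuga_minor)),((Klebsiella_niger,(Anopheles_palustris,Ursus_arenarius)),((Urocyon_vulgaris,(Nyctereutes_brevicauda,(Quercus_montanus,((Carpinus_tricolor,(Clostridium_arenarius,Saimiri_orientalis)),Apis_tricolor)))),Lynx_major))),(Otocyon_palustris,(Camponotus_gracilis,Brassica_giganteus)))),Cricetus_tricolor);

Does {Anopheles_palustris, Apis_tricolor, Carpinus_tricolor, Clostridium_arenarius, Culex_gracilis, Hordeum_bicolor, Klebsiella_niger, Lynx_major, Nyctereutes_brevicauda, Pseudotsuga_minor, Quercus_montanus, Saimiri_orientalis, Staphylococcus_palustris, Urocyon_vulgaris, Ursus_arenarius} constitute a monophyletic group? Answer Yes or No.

The most recent common ancestor of these taxa subtends ((Hordeum_bicolor,((Culex_gracilis,Staphylococcus_palustris),Pseudotsuga_minor)),((Klebsiella_niger,(Anopheles_palustris,Ursus_arenarius)),((Urocyon_vulgaris,(Nyctereutes_brevicauda,(Quercus_montanus,((Carpinus_tricolor,(Clostridium_arenarius,Saimiri_orientalis)),Apis_tricolor)))),Lynx_major))).
That clade has exactly 15 tips — every listed taxon and nothing else — so the group is monophyletic.

Yes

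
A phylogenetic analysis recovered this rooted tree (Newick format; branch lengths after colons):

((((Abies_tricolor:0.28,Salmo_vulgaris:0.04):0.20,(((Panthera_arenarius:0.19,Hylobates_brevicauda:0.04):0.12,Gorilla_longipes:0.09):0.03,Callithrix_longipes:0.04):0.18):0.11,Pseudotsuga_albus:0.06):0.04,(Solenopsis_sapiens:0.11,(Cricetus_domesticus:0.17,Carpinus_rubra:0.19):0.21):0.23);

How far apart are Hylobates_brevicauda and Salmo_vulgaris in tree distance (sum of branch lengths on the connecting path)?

0.61

The path runs Hylobates_brevicauda → … → MRCA → … → Salmo_vulgaris; the MRCA is the node subtending ((Abies_tricolor,Salmo_vulgaris),(((Panthera_arenarius,Hylobates_brevicauda),Gorilla_longipes),Callithrix_longipes)).
Branch lengths along that path: 0.04 + 0.12 + 0.03 + 0.18 + 0.20 + 0.04 = 0.61.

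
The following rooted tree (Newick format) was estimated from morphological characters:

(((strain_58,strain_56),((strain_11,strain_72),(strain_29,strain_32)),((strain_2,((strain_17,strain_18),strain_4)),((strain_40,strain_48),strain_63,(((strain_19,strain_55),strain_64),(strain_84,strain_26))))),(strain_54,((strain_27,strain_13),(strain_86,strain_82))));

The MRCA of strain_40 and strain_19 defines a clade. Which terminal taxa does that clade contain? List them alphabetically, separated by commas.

strain_19, strain_26, strain_40, strain_48, strain_55, strain_63, strain_64, strain_84

Tracing strain_40: it sits inside (strain_40,strain_48).
Tracing strain_19: it sits inside (strain_19,strain_55).
The smallest clade enclosing both is ((strain_40,strain_48),strain_63,(((strain_19,strain_55),strain_64),(strain_84,strain_26))); the answer is its 8 terminal taxa in alphabetical order.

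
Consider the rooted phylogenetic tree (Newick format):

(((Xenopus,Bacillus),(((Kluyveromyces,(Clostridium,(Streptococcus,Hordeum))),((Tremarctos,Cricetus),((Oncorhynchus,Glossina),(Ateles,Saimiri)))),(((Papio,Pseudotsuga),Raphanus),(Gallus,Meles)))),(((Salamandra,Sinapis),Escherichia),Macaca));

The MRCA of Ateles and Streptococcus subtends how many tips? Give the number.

10

The MRCA of Ateles and Streptococcus is the node subtending ((Kluyveromyces,(Clostridium,(Streptococcus,Hordeum))),((Tremarctos,Cricetus),((Oncorhynchus,Glossina),(Ateles,Saimiri)))).
That clade contains 10 terminal taxa: Ateles, Clostridium, Cricetus, Glossina, Hordeum, Kluyveromyces, Oncorhynchus, Saimiri, Streptococcus, Tremarctos.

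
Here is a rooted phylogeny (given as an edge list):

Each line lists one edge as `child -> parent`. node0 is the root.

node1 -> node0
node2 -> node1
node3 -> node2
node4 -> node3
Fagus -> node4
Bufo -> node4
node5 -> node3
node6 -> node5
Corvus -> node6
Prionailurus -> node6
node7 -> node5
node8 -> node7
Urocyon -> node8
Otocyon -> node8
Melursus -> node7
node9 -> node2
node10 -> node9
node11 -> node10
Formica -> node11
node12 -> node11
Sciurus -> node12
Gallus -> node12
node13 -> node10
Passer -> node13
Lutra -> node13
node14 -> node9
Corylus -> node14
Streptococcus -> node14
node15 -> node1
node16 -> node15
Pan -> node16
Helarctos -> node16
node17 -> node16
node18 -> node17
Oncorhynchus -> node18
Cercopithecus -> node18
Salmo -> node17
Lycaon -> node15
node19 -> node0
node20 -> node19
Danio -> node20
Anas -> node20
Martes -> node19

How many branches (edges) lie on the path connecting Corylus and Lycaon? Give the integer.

6

The MRCA of Corylus and Lycaon is the node subtending ((((Fagus,Bufo),((Corvus,Prionailurus),((Urocyon,Otocyon),Melursus))),(((Formica,(Sciurus,Gallus)),(Passer,Lutra)),(Corylus,Streptococcus))),((Pan,Helarctos,((Oncorhynchus,Cercopithecus),Salmo)),Lycaon)).
From Corylus up to that node: 4 branches. From Lycaon up to the same node: 2 branches. Total: 4 + 2 = 6.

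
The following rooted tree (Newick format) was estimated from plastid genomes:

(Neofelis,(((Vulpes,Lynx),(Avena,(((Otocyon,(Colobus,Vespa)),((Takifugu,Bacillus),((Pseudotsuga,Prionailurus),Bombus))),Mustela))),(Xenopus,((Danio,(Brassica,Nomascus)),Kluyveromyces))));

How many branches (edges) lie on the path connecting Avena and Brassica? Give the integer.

8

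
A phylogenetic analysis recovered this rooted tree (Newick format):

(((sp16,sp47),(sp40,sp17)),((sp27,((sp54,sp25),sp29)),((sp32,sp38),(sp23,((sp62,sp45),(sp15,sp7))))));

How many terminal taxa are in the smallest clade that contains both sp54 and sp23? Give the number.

11

The MRCA of sp54 and sp23 is the node subtending ((sp27,((sp54,sp25),sp29)),((sp32,sp38),(sp23,((sp62,sp45),(sp15,sp7))))).
That clade contains 11 terminal taxa: sp15, sp23, sp25, sp27, sp29, sp32, sp38, sp45, sp54, sp62, sp7.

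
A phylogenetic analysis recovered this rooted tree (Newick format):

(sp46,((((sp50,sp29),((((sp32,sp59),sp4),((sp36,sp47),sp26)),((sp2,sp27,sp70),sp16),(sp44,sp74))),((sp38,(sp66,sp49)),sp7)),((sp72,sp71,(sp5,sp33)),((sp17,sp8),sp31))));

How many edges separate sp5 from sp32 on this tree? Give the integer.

The MRCA of sp5 and sp32 is the node subtending ((((sp50,sp29),((((sp32,sp59),sp4),((sp36,sp47),sp26)),((sp2,sp27,sp70),sp16),(sp44,sp74))),((sp38,(sp66,sp49)),sp7)),((sp72,sp71,(sp5,sp33)),((sp17,sp8),sp31))).
From sp5 up to that node: 4 branches. From sp32 up to the same node: 7 branches. Total: 4 + 7 = 11.

11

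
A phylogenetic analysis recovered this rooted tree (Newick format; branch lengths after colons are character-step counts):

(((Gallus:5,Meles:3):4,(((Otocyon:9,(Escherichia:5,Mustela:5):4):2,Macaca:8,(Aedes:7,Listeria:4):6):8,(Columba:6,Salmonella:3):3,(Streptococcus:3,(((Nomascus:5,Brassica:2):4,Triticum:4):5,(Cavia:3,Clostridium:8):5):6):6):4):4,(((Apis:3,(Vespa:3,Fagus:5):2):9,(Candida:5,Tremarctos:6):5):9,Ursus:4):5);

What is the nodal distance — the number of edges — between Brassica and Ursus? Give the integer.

9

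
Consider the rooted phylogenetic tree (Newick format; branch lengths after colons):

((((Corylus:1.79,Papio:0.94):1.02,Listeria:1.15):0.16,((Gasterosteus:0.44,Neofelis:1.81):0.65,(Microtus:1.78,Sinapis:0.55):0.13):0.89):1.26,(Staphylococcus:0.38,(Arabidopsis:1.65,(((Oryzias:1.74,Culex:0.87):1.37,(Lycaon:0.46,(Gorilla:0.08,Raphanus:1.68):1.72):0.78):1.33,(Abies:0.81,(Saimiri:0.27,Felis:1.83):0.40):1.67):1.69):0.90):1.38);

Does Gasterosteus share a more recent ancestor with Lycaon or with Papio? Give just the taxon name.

The MRCA of Gasterosteus and Papio subtends (((Corylus,Papio),Listeria),((Gasterosteus,Neofelis),(Microtus,Sinapis))) (7 taxa).
The MRCA of Gasterosteus and Lycaon is the root, subtending the entire tree (17 taxa).
The first is nested inside the second, so Gasterosteus shares a more recent common ancestor with Papio.

Papio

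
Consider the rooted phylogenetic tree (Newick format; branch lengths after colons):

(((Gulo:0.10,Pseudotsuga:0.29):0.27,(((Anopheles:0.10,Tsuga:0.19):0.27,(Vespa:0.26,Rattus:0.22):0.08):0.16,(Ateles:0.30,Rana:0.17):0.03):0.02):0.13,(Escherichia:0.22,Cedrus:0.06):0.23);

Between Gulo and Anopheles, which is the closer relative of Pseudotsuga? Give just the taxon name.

Gulo

The MRCA of Pseudotsuga and Gulo subtends (Gulo,Pseudotsuga) (2 taxa).
The MRCA of Pseudotsuga and Anopheles subtends ((Gulo,Pseudotsuga),(((Anopheles,Tsuga),(Vespa,Rattus)),(Ateles,Rana))) (8 taxa).
The first is nested inside the second, so Pseudotsuga shares a more recent common ancestor with Gulo.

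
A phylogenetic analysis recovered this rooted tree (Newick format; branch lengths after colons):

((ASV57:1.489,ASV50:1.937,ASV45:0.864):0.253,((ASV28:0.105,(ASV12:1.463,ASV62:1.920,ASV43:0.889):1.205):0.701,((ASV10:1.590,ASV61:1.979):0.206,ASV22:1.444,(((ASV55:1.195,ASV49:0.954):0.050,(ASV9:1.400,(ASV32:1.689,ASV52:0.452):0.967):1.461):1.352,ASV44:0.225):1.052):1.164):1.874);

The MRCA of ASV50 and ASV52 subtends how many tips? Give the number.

16

The MRCA of ASV50 and ASV52 is the root, so the clade is the entire tree.
That clade contains 16 terminal taxa: ASV10, ASV12, ASV22, ASV28, ASV32, ASV43, ASV44, ASV45, ASV49, ASV50, ASV52, ASV55, ASV57, ASV61, ASV62, ASV9.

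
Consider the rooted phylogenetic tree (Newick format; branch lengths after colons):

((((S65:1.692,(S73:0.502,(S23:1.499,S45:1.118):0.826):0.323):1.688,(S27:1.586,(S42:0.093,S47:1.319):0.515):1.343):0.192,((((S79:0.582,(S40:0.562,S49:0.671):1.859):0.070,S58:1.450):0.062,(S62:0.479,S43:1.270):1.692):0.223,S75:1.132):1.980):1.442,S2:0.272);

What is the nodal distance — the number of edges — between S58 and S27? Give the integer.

The MRCA of S58 and S27 is the node subtending (((S65,(S73,(S23,S45))),(S27,(S42,S47))),((((S79,(S40,S49)),S58),(S62,S43)),S75)).
From S58 up to that node: 4 branches. From S27 up to the same node: 3 branches. Total: 4 + 3 = 7.

7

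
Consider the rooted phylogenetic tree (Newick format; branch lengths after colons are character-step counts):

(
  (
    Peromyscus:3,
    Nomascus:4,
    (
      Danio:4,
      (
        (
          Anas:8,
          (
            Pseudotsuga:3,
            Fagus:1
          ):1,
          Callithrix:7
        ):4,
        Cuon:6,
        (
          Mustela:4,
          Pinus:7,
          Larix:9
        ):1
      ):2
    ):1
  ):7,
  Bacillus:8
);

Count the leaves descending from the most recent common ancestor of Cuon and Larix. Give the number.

The MRCA of Cuon and Larix is the node subtending ((Anas,(Pseudotsuga,Fagus),Callithrix),Cuon,(Mustela,Pinus,Larix)).
That clade contains 8 terminal taxa: Anas, Callithrix, Cuon, Fagus, Larix, Mustela, Pinus, Pseudotsuga.

8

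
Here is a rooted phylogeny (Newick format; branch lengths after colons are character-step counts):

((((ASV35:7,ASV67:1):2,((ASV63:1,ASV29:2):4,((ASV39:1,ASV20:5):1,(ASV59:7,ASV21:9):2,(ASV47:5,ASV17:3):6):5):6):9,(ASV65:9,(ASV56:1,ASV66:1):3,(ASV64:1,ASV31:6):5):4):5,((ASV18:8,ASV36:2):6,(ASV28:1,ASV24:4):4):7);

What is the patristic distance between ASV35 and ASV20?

The path runs ASV35 → … → MRCA → … → ASV20; the MRCA is the node subtending ((ASV35,ASV67),((ASV63,ASV29),((ASV39,ASV20),(ASV59,ASV21),(ASV47,ASV17)))).
Branch lengths along that path: 7 + 2 + 6 + 5 + 1 + 5 = 26.

26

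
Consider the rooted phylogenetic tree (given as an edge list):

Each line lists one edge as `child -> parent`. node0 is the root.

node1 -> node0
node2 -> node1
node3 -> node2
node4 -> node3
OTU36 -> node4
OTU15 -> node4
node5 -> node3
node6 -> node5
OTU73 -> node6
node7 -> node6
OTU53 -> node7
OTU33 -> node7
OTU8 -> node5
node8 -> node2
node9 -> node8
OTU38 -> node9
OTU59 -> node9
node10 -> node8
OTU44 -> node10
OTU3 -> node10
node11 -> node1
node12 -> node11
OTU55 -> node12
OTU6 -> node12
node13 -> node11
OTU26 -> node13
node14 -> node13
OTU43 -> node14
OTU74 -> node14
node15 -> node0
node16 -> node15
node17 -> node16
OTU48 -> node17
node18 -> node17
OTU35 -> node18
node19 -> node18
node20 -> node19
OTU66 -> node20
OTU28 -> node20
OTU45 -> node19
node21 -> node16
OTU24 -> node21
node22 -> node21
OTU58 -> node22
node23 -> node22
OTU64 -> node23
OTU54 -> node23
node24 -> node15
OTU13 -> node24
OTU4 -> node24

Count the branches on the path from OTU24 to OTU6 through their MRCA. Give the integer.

8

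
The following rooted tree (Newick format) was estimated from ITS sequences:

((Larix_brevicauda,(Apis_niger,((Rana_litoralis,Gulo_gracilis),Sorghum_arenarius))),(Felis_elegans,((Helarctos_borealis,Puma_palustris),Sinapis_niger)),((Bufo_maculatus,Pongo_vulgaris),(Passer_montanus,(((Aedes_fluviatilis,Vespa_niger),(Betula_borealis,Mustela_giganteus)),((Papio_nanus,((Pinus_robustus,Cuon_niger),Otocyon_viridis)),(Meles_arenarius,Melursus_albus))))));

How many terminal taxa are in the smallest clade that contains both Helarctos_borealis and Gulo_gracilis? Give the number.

22

The MRCA of Helarctos_borealis and Gulo_gracilis is the root, so the clade is the entire tree.
That clade contains 22 terminal taxa: Aedes_fluviatilis, Apis_niger, Betula_borealis, Bufo_maculatus, Cuon_niger, Felis_elegans, Gulo_gracilis, Helarctos_borealis, Larix_brevicauda, Meles_arenarius, Melursus_albus, Mustela_giganteus, Otocyon_viridis, Papio_nanus, Passer_montanus, Pinus_robustus, Pongo_vulgaris, Puma_palustris, Rana_litoralis, Sinapis_niger, Sorghum_arenarius, Vespa_niger.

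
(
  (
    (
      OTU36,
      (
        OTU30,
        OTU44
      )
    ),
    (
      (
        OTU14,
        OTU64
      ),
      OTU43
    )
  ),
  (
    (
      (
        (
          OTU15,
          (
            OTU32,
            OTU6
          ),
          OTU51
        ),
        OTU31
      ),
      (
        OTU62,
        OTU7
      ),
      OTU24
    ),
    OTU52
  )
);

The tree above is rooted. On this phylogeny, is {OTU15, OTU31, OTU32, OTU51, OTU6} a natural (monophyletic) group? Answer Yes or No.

Yes

The most recent common ancestor of these taxa subtends ((OTU15,(OTU32,OTU6),OTU51),OTU31).
That clade has exactly 5 tips — every listed taxon and nothing else — so the group is monophyletic.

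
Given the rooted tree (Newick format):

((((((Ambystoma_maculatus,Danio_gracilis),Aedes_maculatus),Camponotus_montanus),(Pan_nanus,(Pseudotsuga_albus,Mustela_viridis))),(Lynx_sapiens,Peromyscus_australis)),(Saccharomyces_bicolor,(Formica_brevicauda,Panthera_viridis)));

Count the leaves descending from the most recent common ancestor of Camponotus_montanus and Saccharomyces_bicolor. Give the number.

The MRCA of Camponotus_montanus and Saccharomyces_bicolor is the root, so the clade is the entire tree.
That clade contains 12 terminal taxa: Aedes_maculatus, Ambystoma_maculatus, Camponotus_montanus, Danio_gracilis, Formica_brevicauda, Lynx_sapiens, Mustela_viridis, Pan_nanus, Panthera_viridis, Peromyscus_australis, Pseudotsuga_albus, Saccharomyces_bicolor.

12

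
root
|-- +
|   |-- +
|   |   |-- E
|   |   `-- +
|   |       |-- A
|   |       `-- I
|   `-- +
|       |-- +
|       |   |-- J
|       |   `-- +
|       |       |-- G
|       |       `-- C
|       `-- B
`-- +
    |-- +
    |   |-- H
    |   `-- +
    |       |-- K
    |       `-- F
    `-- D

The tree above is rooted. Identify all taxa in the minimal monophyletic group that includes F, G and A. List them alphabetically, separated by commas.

Tracing F: it sits inside (K,F).
Tracing G: it sits inside (G,C).
Tracing A: it sits inside (A,I).
The smallest clade enclosing all 3 is the whole tree (their MRCA is the root), so the answer is all 11 tips in alphabetical order.

A, B, C, D, E, F, G, H, I, J, K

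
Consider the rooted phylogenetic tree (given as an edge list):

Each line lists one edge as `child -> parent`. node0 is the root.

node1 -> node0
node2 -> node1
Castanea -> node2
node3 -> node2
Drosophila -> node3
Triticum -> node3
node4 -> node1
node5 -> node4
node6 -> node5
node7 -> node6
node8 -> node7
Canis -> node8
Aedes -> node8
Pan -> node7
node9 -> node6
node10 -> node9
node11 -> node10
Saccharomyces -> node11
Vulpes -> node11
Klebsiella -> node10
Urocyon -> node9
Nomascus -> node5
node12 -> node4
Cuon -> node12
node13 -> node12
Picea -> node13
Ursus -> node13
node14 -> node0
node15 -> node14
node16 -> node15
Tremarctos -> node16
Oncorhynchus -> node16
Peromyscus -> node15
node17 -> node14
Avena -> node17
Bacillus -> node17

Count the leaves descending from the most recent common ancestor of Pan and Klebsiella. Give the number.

7

The MRCA of Pan and Klebsiella is the node subtending (((Canis,Aedes),Pan),(((Saccharomyces,Vulpes),Klebsiella),Urocyon)).
That clade contains 7 terminal taxa: Aedes, Canis, Klebsiella, Pan, Saccharomyces, Urocyon, Vulpes.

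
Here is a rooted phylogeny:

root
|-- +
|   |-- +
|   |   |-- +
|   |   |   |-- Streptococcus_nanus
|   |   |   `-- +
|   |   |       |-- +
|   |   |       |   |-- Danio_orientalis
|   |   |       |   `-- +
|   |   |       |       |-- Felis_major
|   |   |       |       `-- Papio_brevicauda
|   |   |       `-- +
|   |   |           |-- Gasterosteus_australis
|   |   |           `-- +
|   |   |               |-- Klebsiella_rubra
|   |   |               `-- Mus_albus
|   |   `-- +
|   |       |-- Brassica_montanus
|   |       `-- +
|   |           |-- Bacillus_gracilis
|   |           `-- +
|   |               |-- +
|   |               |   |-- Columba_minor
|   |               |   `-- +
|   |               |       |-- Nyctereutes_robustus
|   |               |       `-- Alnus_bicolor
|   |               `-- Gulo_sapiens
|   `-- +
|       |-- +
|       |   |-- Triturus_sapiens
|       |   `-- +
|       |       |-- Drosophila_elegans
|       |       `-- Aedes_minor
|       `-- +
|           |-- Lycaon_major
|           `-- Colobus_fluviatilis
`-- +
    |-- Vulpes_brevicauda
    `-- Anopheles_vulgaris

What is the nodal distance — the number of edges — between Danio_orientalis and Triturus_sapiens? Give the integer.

8

The MRCA of Danio_orientalis and Triturus_sapiens is the node subtending (((Streptococcus_nanus,((Danio_orientalis,(Felis_major,Papio_brevicauda)),(Gasterosteus_australis,(Klebsiella_rubra,Mus_albus)))),(Brassica_montanus,(Bacillus_gracilis,((Columba_minor,(Nyctereutes_robustus,Alnus_bicolor)),Gulo_sapiens)))),((Triturus_sapiens,(Drosophila_elegans,Aedes_minor)),(Lycaon_major,Colobus_fluviatilis))).
From Danio_orientalis up to that node: 5 branches. From Triturus_sapiens up to the same node: 3 branches. Total: 5 + 3 = 8.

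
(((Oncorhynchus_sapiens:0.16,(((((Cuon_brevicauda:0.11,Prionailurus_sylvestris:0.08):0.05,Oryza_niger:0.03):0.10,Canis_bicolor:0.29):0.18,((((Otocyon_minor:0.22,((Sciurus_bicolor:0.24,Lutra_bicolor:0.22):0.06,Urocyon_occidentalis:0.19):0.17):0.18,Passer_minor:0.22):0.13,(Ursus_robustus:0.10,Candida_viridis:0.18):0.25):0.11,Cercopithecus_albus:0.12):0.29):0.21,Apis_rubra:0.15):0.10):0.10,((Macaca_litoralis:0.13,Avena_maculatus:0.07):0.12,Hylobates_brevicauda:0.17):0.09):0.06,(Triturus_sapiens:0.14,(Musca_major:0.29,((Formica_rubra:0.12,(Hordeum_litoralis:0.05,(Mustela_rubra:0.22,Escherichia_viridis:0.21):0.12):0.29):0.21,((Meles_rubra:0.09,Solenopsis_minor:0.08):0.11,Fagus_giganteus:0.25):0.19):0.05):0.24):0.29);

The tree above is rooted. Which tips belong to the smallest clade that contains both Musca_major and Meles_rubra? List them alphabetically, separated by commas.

Tracing Musca_major: it sits inside (Musca_major,((Formica_rubra,(Hordeum_litoralis,(Mustela_rubra,Escherichia_viridis))),((Meles_rubra,Solenopsis_minor),Fagus_giganteus))).
Tracing Meles_rubra: it sits inside (Meles_rubra,Solenopsis_minor).
The smallest clade enclosing both is (Musca_major,((Formica_rubra,(Hordeum_litoralis,(Mustela_rubra,Escherichia_viridis))),((Meles_rubra,Solenopsis_minor),Fagus_giganteus))); the answer is its 8 terminal taxa in alphabetical order.

Escherichia_viridis, Fagus_giganteus, Formica_rubra, Hordeum_litoralis, Meles_rubra, Musca_major, Mustela_rubra, Solenopsis_minor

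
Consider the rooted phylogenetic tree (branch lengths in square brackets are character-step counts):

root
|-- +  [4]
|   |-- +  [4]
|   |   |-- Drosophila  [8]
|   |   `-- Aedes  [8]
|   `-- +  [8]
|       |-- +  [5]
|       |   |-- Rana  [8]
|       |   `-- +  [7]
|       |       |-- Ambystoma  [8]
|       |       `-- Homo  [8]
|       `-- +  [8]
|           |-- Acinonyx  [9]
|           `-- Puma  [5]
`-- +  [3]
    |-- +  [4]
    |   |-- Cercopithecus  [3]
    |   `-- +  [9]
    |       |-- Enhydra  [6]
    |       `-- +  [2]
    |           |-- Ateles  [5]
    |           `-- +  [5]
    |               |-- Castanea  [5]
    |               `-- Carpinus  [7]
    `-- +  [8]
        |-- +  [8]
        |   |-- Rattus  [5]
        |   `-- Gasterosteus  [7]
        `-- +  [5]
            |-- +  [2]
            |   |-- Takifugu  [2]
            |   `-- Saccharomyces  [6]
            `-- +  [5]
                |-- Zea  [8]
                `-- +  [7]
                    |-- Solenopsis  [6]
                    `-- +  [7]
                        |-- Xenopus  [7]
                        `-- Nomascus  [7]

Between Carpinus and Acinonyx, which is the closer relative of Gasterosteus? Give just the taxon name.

Carpinus

The MRCA of Gasterosteus and Carpinus subtends ((Cercopithecus,(Enhydra,(Ateles,(Castanea,Carpinus)))),((Rattus,Gasterosteus),((Takifugu,Saccharomyces),(Zea,(Solenopsis,(Xenopus,Nomascus)))))) (13 taxa).
The MRCA of Gasterosteus and Acinonyx is the root, subtending the entire tree (20 taxa).
The first is nested inside the second, so Gasterosteus shares a more recent common ancestor with Carpinus.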